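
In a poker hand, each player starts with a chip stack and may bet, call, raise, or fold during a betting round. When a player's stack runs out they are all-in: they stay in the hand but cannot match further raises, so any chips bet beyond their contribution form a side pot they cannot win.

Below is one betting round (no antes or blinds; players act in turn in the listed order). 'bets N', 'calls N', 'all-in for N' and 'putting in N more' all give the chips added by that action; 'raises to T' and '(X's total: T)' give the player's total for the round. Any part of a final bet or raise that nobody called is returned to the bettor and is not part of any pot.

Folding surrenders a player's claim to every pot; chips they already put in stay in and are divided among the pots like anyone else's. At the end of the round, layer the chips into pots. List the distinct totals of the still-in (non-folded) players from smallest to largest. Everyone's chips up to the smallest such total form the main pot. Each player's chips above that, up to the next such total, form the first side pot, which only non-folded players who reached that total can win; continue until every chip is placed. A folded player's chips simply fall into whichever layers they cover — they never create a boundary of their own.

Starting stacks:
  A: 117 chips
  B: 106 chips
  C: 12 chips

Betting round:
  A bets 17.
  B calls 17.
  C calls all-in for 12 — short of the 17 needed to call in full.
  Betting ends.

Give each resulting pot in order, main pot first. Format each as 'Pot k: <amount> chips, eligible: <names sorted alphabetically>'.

Contributions: A=17, B=17, C=12
Pot levels (distinct totals of non-folded players): 12, 17
Layer 1-12: 12 each from A, B, C = 12*3 = 36 chips; eligible A, B, C
Layer 13-17: 5 each from A, B = 5*2 = 10 chips; eligible A, B

Pot 1: 36 chips, eligible: A, B, C
Pot 2: 10 chips, eligible: A, B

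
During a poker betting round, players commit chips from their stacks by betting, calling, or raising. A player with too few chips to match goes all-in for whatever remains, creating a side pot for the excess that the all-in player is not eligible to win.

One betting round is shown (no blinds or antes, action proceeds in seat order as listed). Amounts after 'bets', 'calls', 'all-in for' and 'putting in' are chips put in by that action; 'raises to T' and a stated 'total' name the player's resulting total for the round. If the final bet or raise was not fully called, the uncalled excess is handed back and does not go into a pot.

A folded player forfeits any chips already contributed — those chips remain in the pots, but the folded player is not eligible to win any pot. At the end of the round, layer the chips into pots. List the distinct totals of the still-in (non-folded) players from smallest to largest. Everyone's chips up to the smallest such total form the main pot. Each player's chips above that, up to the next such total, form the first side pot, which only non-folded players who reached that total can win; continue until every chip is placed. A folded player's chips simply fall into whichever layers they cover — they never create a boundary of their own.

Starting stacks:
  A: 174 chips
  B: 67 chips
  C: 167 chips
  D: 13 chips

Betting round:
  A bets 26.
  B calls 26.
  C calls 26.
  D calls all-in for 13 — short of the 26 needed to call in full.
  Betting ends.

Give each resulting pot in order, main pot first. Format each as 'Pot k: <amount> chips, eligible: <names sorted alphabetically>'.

Contributions: A=26, B=26, C=26, D=13
Pot levels (distinct totals of non-folded players): 13, 26
Layer 1-13: 13 each from A, B, C, D = 13*4 = 52 chips; eligible A, B, C, D
Layer 14-26: 13 each from A, B, C = 13*3 = 39 chips; eligible A, B, C

Pot 1: 52 chips, eligible: A, B, C, D
Pot 2: 39 chips, eligible: A, B, C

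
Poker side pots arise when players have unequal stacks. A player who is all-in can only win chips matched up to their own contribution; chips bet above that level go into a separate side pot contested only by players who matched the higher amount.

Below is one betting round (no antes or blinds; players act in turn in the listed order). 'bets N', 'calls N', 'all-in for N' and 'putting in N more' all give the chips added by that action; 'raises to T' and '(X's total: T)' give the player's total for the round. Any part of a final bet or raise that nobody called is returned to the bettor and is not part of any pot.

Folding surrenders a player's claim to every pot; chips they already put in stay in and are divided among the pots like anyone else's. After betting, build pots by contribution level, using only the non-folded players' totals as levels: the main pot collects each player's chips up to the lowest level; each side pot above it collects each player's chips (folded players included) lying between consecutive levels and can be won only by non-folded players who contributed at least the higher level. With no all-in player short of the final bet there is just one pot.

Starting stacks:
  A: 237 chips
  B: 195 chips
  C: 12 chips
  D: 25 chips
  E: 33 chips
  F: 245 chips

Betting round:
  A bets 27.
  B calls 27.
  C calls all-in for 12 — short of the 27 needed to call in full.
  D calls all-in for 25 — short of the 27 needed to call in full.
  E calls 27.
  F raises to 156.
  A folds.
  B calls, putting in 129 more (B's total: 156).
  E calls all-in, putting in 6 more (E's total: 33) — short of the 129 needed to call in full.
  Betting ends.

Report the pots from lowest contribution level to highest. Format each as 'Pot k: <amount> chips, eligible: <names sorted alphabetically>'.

Contributions: A=27, B=156, C=12, D=25, E=33, F=156
Folded: A
Pot levels (distinct totals of non-folded players): 12, 25, 33, 156
Layer 1-12: 12 each from A, B, C, D, E, F = 12*6 = 72 chips; eligible B, C, D, E, F
Layer 13-25: 13 each from A, B, D, E, F = 13*5 = 65 chips; eligible B, D, E, F
Layer 26-33: A 2 + B 8 + E 8 + F 8 = 26 chips; eligible B, E, F
Layer 34-156: 123 each from B, F = 123*2 = 246 chips; eligible B, F

Pot 1: 72 chips, eligible: B, C, D, E, F
Pot 2: 65 chips, eligible: B, D, E, F
Pot 3: 26 chips, eligible: B, E, F
Pot 4: 246 chips, eligible: B, F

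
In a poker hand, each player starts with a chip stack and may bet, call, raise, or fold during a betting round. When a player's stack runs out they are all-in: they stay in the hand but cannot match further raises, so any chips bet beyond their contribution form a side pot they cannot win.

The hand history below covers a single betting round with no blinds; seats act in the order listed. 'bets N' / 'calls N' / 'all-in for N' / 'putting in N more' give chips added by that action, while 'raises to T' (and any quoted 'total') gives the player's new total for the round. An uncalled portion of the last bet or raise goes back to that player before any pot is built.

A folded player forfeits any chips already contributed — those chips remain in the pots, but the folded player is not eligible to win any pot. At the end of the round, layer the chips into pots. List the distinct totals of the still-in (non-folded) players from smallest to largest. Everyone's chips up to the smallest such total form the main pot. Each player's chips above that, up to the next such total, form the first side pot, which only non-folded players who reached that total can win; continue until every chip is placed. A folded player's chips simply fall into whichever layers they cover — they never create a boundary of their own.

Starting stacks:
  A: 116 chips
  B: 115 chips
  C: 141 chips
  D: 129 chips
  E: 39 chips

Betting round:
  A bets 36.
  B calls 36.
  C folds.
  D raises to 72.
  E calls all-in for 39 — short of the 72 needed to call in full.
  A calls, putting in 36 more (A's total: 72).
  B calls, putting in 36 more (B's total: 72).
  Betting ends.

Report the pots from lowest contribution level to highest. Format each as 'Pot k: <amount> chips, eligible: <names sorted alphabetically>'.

Contributions: A=72, B=72, D=72, E=39
Folded: C
Pot levels (distinct totals of non-folded players): 39, 72
Layer 1-39: 39 each from A, B, D, E = 39*4 = 156 chips; eligible A, B, D, E
Layer 40-72: 33 each from A, B, D = 33*3 = 99 chips; eligible A, B, D

Pot 1: 156 chips, eligible: A, B, D, E
Pot 2: 99 chips, eligible: A, B, D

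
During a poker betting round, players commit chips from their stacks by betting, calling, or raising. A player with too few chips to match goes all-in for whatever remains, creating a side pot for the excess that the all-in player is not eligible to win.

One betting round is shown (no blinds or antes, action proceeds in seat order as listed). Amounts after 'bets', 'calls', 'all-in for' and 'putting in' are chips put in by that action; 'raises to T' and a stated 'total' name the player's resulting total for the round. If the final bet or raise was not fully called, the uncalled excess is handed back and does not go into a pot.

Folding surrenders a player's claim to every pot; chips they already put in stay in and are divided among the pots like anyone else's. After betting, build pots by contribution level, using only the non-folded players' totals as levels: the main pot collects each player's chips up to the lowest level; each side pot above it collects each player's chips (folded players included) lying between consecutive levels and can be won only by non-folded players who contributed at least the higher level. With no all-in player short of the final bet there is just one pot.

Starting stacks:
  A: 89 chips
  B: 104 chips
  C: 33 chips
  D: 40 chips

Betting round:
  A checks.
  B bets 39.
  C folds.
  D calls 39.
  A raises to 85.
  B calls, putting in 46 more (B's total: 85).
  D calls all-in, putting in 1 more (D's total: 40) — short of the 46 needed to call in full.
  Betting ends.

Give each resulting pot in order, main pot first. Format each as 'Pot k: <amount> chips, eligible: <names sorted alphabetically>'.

Contributions: A=85, B=85, D=40
Folded: C
Pot levels (distinct totals of non-folded players): 40, 85
Layer 1-40: 40 each from A, B, D = 40*3 = 120 chips; eligible A, B, D
Layer 41-85: 45 each from A, B = 45*2 = 90 chips; eligible A, B

Pot 1: 120 chips, eligible: A, B, D
Pot 2: 90 chips, eligible: A, B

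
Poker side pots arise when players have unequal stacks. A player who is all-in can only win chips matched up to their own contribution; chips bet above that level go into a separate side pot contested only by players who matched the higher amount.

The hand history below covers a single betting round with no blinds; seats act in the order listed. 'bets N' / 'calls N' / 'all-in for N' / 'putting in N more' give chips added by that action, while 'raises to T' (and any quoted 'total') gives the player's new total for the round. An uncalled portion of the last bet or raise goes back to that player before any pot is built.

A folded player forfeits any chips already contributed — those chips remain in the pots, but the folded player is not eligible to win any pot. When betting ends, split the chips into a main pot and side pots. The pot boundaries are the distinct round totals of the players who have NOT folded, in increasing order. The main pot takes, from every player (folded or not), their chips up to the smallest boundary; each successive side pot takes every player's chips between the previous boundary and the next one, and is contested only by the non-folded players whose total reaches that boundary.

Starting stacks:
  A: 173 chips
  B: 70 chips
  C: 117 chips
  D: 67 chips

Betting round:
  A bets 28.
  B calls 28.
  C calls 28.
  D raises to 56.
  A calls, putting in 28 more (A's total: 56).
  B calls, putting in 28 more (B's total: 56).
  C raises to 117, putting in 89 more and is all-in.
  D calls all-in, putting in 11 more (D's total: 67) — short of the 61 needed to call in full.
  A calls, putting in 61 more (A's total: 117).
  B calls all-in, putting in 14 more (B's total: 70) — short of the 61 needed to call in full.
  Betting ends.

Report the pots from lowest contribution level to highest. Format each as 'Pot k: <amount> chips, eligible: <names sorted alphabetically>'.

Contributions: A=117, B=70, C=117, D=67
Pot levels (distinct totals of non-folded players): 67, 70, 117
Layer 1-67: 67 each from A, B, C, D = 67*4 = 268 chips; eligible A, B, C, D
Layer 68-70: 3 each from A, B, C = 3*3 = 9 chips; eligible A, B, C
Layer 71-117: 47 each from A, C = 47*2 = 94 chips; eligible A, C

Pot 1: 268 chips, eligible: A, B, C, D
Pot 2: 9 chips, eligible: A, B, C
Pot 3: 94 chips, eligible: A, C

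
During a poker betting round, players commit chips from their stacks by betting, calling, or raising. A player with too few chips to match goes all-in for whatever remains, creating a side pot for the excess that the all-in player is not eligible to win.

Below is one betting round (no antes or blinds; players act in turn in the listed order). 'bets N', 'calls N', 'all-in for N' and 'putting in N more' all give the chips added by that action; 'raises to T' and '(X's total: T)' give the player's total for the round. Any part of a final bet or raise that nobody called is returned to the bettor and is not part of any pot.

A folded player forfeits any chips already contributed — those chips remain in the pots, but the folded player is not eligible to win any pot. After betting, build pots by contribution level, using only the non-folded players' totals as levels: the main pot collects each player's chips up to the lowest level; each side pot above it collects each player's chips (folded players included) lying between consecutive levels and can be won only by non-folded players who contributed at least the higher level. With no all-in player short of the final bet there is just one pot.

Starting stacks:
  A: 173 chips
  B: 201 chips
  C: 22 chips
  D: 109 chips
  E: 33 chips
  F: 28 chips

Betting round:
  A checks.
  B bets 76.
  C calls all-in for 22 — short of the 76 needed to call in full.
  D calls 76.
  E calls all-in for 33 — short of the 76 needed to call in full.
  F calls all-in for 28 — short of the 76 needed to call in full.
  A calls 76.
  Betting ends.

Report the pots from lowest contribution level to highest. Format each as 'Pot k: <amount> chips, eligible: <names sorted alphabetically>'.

Pot 1: 132 chips, eligible: A, B, C, D, E, F
Pot 2: 30 chips, eligible: A, B, D, E, F
Pot 3: 20 chips, eligible: A, B, D, E
Pot 4: 129 chips, eligible: A, B, D

Derivation:
Contributions: A=76, B=76, C=22, D=76, E=33, F=28
Pot levels (distinct totals of non-folded players): 22, 28, 33, 76
Layer 1-22: 22 each from A, B, C, D, E, F = 22*6 = 132 chips; eligible A, B, C, D, E, F
Layer 23-28: 6 each from A, B, D, E, F = 6*5 = 30 chips; eligible A, B, D, E, F
Layer 29-33: 5 each from A, B, D, E = 5*4 = 20 chips; eligible A, B, D, E
Layer 34-76: 43 each from A, B, D = 43*3 = 129 chips; eligible A, B, D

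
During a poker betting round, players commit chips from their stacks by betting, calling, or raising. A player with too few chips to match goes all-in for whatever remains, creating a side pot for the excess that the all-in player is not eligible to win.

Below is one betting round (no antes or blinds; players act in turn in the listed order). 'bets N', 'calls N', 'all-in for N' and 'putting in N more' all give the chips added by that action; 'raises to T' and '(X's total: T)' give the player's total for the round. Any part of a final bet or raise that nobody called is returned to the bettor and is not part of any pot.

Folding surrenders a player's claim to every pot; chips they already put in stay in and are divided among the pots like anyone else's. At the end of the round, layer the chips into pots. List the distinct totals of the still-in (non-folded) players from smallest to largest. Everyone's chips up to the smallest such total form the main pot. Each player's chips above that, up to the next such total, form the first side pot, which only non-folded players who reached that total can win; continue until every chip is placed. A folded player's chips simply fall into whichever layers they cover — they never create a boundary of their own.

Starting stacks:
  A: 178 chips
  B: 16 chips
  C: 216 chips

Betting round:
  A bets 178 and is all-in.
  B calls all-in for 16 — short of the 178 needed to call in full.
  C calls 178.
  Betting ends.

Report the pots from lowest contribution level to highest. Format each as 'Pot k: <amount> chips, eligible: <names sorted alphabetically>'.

Contributions: A=178, B=16, C=178
Pot levels (distinct totals of non-folded players): 16, 178
Layer 1-16: 16 each from A, B, C = 16*3 = 48 chips; eligible A, B, C
Layer 17-178: 162 each from A, C = 162*2 = 324 chips; eligible A, C

Pot 1: 48 chips, eligible: A, B, C
Pot 2: 324 chips, eligible: A, C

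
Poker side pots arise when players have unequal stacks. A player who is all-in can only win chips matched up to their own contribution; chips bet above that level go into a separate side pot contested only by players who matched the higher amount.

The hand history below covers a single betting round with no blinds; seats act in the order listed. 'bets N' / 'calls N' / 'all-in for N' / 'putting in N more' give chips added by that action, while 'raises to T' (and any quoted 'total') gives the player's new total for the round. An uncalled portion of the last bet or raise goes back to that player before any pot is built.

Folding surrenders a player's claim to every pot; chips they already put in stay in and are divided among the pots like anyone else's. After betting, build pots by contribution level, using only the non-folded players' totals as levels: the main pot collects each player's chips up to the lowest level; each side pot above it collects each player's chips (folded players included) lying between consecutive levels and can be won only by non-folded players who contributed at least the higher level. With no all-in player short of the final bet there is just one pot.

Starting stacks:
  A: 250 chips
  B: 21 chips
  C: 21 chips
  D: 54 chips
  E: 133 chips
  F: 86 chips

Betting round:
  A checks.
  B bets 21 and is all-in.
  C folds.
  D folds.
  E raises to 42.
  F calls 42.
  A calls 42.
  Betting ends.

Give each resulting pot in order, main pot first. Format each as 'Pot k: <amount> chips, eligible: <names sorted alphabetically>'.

Pot 1: 84 chips, eligible: A, B, E, F
Pot 2: 63 chips, eligible: A, E, F

Derivation:
Contributions: A=42, B=21, E=42, F=42
Folded: C, D
Pot levels (distinct totals of non-folded players): 21, 42
Layer 1-21: 21 each from A, B, E, F = 21*4 = 84 chips; eligible A, B, E, F
Layer 22-42: 21 each from A, E, F = 21*3 = 63 chips; eligible A, E, F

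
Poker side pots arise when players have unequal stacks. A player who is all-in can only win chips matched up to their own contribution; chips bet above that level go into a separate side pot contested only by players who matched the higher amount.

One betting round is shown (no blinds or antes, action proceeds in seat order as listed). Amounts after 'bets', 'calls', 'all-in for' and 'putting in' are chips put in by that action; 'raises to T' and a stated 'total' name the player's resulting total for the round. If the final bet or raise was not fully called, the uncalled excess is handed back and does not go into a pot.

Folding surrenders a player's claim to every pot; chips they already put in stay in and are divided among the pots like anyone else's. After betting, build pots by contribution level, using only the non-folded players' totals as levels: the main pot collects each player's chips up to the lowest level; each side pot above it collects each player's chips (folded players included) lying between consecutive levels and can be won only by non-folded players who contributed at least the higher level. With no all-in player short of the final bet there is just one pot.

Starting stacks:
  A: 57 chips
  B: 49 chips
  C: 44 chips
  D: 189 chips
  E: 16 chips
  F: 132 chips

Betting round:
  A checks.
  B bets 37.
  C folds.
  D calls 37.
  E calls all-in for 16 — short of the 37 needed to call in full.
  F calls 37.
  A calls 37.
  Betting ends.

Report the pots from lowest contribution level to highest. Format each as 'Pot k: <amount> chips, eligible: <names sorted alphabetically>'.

Pot 1: 80 chips, eligible: A, B, D, E, F
Pot 2: 84 chips, eligible: A, B, D, F

Derivation:
Contributions: A=37, B=37, D=37, E=16, F=37
Folded: C
Pot levels (distinct totals of non-folded players): 16, 37
Layer 1-16: 16 each from A, B, D, E, F = 16*5 = 80 chips; eligible A, B, D, E, F
Layer 17-37: 21 each from A, B, D, F = 21*4 = 84 chips; eligible A, B, D, F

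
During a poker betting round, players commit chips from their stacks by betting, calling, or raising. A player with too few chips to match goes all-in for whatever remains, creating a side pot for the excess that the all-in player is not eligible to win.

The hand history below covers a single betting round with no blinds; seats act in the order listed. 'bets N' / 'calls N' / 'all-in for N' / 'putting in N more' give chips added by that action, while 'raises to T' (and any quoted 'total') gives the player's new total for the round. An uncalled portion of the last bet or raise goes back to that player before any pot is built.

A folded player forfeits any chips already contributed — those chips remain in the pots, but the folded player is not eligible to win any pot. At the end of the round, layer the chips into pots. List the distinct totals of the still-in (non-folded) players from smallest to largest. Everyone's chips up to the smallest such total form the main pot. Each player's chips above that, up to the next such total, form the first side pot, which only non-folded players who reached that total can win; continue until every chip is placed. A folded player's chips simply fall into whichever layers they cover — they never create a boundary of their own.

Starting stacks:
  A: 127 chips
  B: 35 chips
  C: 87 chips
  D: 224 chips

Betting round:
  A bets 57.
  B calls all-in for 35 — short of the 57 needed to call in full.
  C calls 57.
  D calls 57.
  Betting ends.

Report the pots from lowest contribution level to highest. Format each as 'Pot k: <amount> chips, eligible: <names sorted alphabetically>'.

Contributions: A=57, B=35, C=57, D=57
Pot levels (distinct totals of non-folded players): 35, 57
Layer 1-35: 35 each from A, B, C, D = 35*4 = 140 chips; eligible A, B, C, D
Layer 36-57: 22 each from A, C, D = 22*3 = 66 chips; eligible A, C, D

Pot 1: 140 chips, eligible: A, B, C, D
Pot 2: 66 chips, eligible: A, C, D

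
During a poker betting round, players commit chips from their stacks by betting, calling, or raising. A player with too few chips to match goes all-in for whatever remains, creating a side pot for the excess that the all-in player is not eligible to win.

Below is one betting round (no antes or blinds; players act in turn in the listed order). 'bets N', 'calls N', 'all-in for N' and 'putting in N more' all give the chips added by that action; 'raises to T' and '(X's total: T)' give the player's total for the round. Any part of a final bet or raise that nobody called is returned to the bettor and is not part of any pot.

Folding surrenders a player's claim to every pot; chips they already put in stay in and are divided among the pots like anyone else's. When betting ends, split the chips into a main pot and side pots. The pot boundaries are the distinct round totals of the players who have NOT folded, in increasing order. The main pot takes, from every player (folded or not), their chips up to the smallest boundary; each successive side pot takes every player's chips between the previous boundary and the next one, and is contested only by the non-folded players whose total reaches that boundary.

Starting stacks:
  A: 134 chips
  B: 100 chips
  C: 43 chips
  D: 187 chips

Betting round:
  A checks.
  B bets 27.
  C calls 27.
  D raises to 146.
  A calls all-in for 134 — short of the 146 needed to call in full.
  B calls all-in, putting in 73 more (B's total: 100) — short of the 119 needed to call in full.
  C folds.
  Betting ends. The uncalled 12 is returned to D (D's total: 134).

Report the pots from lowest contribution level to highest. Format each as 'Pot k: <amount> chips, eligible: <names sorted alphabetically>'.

Contributions (after 12 returned to D): A=134, B=100, C=27, D=134
Folded: C
Pot levels (distinct totals of non-folded players): 100, 134
Layer 1-100: A 100 + B 100 + C 27 + D 100 = 327 chips; eligible A, B, D
Layer 101-134: 34 each from A, D = 34*2 = 68 chips; eligible A, D

Pot 1: 327 chips, eligible: A, B, D
Pot 2: 68 chips, eligible: A, D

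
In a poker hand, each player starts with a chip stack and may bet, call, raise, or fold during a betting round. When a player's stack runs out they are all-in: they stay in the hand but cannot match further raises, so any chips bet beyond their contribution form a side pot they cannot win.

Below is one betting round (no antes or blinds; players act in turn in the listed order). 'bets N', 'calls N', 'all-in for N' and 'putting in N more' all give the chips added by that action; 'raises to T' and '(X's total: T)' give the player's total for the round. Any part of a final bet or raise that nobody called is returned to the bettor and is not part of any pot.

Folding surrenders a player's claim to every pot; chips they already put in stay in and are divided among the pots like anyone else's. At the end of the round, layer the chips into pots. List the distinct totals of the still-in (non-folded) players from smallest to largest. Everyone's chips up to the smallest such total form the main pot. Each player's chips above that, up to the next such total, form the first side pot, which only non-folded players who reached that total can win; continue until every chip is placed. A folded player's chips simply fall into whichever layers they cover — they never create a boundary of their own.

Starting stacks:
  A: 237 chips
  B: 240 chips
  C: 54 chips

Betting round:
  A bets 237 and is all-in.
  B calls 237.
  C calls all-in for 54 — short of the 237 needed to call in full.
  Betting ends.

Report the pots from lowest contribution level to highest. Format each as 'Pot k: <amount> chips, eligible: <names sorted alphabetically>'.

Contributions: A=237, B=237, C=54
Pot levels (distinct totals of non-folded players): 54, 237
Layer 1-54: 54 each from A, B, C = 54*3 = 162 chips; eligible A, B, C
Layer 55-237: 183 each from A, B = 183*2 = 366 chips; eligible A, B

Pot 1: 162 chips, eligible: A, B, C
Pot 2: 366 chips, eligible: A, B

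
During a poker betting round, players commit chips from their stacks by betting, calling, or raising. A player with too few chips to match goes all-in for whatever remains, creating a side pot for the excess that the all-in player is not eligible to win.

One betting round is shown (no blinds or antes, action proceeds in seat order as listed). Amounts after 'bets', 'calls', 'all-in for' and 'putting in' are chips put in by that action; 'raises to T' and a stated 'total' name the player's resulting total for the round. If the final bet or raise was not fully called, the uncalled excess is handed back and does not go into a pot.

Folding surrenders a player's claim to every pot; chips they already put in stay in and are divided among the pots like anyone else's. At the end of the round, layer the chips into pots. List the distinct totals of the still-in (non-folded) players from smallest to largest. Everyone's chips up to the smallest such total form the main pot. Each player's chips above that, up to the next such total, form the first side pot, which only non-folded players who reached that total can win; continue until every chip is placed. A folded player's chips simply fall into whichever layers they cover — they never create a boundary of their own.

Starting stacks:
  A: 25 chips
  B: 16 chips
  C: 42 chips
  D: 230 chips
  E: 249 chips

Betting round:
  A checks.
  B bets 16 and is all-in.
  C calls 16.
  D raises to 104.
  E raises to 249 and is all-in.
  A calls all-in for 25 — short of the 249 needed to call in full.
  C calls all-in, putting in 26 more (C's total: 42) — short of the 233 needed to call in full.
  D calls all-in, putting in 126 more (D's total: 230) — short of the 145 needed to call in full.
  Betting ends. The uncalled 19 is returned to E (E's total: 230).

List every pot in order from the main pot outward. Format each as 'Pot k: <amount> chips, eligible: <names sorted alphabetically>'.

Contributions (after 19 returned to E): A=25, B=16, C=42, D=230, E=230
Pot levels (distinct totals of non-folded players): 16, 25, 42, 230
Layer 1-16: 16 each from A, B, C, D, E = 16*5 = 80 chips; eligible A, B, C, D, E
Layer 17-25: 9 each from A, C, D, E = 9*4 = 36 chips; eligible A, C, D, E
Layer 26-42: 17 each from C, D, E = 17*3 = 51 chips; eligible C, D, E
Layer 43-230: 188 each from D, E = 188*2 = 376 chips; eligible D, E

Pot 1: 80 chips, eligible: A, B, C, D, E
Pot 2: 36 chips, eligible: A, C, D, E
Pot 3: 51 chips, eligible: C, D, E
Pot 4: 376 chips, eligible: D, E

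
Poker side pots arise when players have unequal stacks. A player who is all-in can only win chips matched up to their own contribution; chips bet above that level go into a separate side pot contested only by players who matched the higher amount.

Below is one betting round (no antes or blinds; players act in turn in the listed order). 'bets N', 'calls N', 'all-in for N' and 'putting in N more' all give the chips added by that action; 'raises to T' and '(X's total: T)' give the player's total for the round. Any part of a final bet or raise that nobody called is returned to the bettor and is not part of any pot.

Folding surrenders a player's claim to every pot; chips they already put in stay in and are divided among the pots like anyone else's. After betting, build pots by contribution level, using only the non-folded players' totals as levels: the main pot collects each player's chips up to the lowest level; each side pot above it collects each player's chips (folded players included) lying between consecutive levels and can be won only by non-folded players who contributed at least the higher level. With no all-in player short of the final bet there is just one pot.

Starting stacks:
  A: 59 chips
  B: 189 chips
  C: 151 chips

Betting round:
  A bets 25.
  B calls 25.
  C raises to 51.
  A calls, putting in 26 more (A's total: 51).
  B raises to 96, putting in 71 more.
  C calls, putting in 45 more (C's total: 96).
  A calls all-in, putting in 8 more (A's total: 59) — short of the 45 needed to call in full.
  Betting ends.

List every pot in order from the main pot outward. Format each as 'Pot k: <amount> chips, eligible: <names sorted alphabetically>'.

Pot 1: 177 chips, eligible: A, B, C
Pot 2: 74 chips, eligible: B, C

Derivation:
Contributions: A=59, B=96, C=96
Pot levels (distinct totals of non-folded players): 59, 96
Layer 1-59: 59 each from A, B, C = 59*3 = 177 chips; eligible A, B, C
Layer 60-96: 37 each from B, C = 37*2 = 74 chips; eligible B, C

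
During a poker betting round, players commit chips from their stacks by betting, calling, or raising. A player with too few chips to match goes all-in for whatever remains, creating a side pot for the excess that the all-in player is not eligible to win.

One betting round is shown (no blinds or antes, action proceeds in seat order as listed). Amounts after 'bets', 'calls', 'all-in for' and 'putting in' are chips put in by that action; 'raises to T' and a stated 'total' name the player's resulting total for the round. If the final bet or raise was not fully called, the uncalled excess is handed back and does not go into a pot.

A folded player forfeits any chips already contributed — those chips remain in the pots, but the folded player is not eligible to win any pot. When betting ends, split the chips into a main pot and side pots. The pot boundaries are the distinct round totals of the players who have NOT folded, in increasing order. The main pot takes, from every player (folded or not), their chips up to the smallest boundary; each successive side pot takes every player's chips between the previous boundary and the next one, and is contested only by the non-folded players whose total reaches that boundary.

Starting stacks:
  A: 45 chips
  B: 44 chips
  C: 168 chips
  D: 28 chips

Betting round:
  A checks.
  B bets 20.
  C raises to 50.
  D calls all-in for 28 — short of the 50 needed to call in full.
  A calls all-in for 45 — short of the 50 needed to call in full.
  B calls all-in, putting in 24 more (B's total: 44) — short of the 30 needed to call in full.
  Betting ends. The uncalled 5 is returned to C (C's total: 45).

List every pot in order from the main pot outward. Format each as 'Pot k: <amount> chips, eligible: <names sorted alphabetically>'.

Contributions (after 5 returned to C): A=45, B=44, C=45, D=28
Pot levels (distinct totals of non-folded players): 28, 44, 45
Layer 1-28: 28 each from A, B, C, D = 28*4 = 112 chips; eligible A, B, C, D
Layer 29-44: 16 each from A, B, C = 16*3 = 48 chips; eligible A, B, C
Layer 45-45: 1 each from A, C = 1*2 = 2 chips; eligible A, C

Pot 1: 112 chips, eligible: A, B, C, D
Pot 2: 48 chips, eligible: A, B, C
Pot 3: 2 chips, eligible: A, C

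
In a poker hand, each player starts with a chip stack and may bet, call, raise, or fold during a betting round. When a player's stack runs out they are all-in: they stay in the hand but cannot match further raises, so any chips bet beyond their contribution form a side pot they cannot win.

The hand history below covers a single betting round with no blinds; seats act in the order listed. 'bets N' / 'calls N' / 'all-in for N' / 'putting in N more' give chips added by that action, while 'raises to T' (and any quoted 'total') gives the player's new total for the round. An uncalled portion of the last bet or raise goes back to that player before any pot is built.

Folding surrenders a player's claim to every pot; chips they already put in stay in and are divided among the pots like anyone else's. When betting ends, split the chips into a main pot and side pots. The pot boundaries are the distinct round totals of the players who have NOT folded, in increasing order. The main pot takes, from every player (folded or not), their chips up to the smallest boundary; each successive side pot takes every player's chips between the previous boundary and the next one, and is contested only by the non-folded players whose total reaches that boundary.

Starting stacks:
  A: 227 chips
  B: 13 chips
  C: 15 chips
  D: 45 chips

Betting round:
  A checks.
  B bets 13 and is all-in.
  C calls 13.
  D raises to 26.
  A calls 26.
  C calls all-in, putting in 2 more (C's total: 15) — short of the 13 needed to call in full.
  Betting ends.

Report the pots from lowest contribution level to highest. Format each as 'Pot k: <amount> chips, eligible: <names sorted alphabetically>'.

Contributions: A=26, B=13, C=15, D=26
Pot levels (distinct totals of non-folded players): 13, 15, 26
Layer 1-13: 13 each from A, B, C, D = 13*4 = 52 chips; eligible A, B, C, D
Layer 14-15: 2 each from A, C, D = 2*3 = 6 chips; eligible A, C, D
Layer 16-26: 11 each from A, D = 11*2 = 22 chips; eligible A, D

Pot 1: 52 chips, eligible: A, B, C, D
Pot 2: 6 chips, eligible: A, C, D
Pot 3: 22 chips, eligible: A, D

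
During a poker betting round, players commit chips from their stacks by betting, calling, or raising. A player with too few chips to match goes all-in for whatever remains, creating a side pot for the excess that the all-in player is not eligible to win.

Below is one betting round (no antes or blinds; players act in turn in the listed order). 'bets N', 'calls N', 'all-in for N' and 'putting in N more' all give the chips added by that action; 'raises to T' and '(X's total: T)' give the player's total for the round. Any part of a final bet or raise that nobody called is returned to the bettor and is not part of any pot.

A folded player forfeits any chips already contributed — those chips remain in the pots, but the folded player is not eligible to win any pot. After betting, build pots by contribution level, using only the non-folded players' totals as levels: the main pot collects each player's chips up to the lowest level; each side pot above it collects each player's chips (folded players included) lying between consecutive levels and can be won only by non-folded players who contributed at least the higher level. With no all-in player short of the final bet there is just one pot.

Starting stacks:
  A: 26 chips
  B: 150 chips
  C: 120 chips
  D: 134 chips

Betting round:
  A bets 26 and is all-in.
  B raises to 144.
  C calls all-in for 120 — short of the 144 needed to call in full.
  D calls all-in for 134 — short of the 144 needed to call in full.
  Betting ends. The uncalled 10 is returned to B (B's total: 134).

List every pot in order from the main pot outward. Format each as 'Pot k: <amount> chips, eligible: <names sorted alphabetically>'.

Pot 1: 104 chips, eligible: A, B, C, D
Pot 2: 282 chips, eligible: B, C, D
Pot 3: 28 chips, eligible: B, D

Derivation:
Contributions (after 10 returned to B): A=26, B=134, C=120, D=134
Pot levels (distinct totals of non-folded players): 26, 120, 134
Layer 1-26: 26 each from A, B, C, D = 26*4 = 104 chips; eligible A, B, C, D
Layer 27-120: 94 each from B, C, D = 94*3 = 282 chips; eligible B, C, D
Layer 121-134: 14 each from B, D = 14*2 = 28 chips; eligible B, D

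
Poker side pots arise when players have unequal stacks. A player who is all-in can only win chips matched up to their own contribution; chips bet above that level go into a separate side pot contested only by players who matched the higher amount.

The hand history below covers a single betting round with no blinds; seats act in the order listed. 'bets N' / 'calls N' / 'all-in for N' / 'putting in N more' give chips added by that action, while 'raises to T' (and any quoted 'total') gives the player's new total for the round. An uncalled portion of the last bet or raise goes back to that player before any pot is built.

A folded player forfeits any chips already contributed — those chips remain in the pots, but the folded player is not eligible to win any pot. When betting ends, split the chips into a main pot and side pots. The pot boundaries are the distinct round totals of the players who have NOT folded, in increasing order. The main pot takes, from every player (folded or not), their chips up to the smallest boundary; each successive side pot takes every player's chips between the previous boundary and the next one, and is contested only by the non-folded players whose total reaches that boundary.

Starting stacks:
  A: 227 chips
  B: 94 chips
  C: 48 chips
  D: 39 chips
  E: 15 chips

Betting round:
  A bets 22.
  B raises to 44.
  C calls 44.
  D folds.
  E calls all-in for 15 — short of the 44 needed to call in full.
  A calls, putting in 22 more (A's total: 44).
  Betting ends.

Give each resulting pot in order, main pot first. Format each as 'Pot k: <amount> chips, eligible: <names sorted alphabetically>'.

Pot 1: 60 chips, eligible: A, B, C, E
Pot 2: 87 chips, eligible: A, B, C

Derivation:
Contributions: A=44, B=44, C=44, E=15
Folded: D
Pot levels (distinct totals of non-folded players): 15, 44
Layer 1-15: 15 each from A, B, C, E = 15*4 = 60 chips; eligible A, B, C, E
Layer 16-44: 29 each from A, B, C = 29*3 = 87 chips; eligible A, B, C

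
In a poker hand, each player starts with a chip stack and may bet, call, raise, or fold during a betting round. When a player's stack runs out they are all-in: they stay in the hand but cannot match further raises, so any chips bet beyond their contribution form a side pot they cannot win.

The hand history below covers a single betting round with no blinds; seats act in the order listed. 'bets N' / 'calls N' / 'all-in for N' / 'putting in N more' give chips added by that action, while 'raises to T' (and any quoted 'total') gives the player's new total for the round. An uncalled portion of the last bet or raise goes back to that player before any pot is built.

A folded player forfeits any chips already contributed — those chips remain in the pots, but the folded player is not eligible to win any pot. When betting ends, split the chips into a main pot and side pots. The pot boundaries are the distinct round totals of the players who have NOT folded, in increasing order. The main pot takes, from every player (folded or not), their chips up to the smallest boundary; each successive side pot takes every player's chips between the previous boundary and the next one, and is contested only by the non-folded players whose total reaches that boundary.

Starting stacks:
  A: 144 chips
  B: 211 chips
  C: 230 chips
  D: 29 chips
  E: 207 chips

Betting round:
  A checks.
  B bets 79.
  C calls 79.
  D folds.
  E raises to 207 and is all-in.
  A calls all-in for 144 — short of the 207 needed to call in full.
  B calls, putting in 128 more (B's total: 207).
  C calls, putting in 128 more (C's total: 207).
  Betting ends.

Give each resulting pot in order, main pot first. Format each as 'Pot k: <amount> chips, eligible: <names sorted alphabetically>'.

Pot 1: 576 chips, eligible: A, B, C, E
Pot 2: 189 chips, eligible: B, C, E

Derivation:
Contributions: A=144, B=207, C=207, E=207
Folded: D
Pot levels (distinct totals of non-folded players): 144, 207
Layer 1-144: 144 each from A, B, C, E = 144*4 = 576 chips; eligible A, B, C, E
Layer 145-207: 63 each from B, C, E = 63*3 = 189 chips; eligible B, C, E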